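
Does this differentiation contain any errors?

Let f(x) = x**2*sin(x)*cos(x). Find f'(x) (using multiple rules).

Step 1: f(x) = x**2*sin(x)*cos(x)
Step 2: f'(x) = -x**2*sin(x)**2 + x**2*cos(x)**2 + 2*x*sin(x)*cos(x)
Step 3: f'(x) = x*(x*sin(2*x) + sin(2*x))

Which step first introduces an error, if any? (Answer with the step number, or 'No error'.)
Step 3

Step 3 is incorrect due to a wrong trig function.
The step shows: x*(x*sin(2*x) + sin(2*x))
The correct value should be: x*(x*cos(2*x) + sin(2*x))

Explanation: cos(2*x) was incorrectly written as sin(2*x): the term x*(x*cos(2*x) + sin(2*x)) was incorrectly written as x*(x*sin(2*x) + sin(2*x))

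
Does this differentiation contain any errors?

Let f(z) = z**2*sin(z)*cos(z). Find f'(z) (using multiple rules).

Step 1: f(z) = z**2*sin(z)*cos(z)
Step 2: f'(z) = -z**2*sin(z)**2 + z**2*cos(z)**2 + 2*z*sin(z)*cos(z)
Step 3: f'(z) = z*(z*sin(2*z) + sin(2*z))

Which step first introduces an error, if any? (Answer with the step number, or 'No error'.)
Step 3

Step 3 is incorrect due to a wrong trig function.
The step shows: z*(z*sin(2*z) + sin(2*z))
The correct value should be: z*(z*cos(2*z) + sin(2*z))

Explanation: cos(2*z) was incorrectly written as sin(2*z): the term z*(z*cos(2*z) + sin(2*z)) was incorrectly written as z*(z*sin(2*z) + sin(2*z))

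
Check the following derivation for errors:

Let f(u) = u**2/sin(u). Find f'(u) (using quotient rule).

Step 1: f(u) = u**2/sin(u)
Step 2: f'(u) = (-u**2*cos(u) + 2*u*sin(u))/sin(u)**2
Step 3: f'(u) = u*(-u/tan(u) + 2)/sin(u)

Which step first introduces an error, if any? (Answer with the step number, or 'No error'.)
No error

All steps in this derivation are correct.
The final answer f'(u) = u*(-u/tan(u) + 2)/sin(u) is valid.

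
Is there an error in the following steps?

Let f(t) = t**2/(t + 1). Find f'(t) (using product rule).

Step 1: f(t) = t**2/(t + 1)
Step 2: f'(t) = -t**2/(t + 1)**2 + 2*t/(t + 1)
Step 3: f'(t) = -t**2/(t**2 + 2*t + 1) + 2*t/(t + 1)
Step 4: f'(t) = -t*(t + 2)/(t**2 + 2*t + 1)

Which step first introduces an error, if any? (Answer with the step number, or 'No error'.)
Step 4

Step 4 is incorrect due to a sign flip.
The step shows: -t*(t + 2)/(t**2 + 2*t + 1)
The correct value should be: t*(t + 2)/(t**2 + 2*t + 1)

Explanation: The sign of the whole expression was flipped: the term t*(t + 2)/(t**2 + 2*t + 1) was incorrectly written as -t*(t + 2)/(t**2 + 2*t + 1)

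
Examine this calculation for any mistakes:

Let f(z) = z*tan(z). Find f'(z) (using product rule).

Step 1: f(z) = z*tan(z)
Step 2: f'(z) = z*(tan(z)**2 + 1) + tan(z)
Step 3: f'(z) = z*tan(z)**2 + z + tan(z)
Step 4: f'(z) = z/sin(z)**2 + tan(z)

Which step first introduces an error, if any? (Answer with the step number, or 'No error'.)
Step 4

Step 4 is incorrect due to a wrong trig function.
The step shows: z/sin(z)**2 + tan(z)
The correct value should be: z/cos(z)**2 + tan(z)

Explanation: cos(z) was incorrectly written as sin(z): the term z/cos(z)**2 was incorrectly written as z/sin(z)**2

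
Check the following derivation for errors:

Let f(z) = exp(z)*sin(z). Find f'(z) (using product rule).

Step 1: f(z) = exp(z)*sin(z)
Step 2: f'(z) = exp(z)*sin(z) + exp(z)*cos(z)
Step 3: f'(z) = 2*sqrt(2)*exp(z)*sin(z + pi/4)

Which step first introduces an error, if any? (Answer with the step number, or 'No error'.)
Step 3

Step 3 is incorrect due to a wrong exponent.
The step shows: 2*sqrt(2)*exp(z)*sin(z + pi/4)
The correct value should be: sqrt(2)*exp(z)*sin(z + pi/4)

Explanation: The exponent 1/2 on 2 was incorrectly written as 3/2: the term sqrt(2)*exp(z)*sin(z + pi/4) was incorrectly written as 2*sqrt(2)*exp(z)*sin(z + pi/4)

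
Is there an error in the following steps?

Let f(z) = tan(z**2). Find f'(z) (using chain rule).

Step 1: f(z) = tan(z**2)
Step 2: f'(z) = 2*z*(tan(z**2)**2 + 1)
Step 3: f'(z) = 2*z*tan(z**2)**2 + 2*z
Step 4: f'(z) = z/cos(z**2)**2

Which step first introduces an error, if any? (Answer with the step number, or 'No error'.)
Step 4

Step 4 is incorrect due to a wrong coefficient.
The step shows: z/cos(z**2)**2
The correct value should be: 2*z/cos(z**2)**2

Explanation: The coefficient 2 was incorrectly written as 1: the term 2*z/cos(z**2)**2 was incorrectly written as z/cos(z**2)**2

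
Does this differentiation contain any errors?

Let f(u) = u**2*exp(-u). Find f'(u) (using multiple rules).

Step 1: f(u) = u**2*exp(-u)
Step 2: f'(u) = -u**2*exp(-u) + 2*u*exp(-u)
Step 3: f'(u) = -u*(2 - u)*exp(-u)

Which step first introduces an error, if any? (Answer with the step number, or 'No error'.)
Step 3

Step 3 is incorrect due to a sign flip.
The step shows: -u*(2 - u)*exp(-u)
The correct value should be: u*(2 - u)*exp(-u)

Explanation: The sign of the whole expression was flipped: the term u*(2 - u)*exp(-u) was incorrectly written as -u*(2 - u)*exp(-u)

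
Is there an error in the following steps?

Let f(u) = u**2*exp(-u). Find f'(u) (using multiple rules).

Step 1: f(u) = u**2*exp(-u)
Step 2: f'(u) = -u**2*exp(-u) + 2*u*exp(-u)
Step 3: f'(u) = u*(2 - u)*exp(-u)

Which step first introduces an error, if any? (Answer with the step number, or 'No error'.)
No error

All steps in this derivation are correct.
The final answer f'(u) = u*(2 - u)*exp(-u) is valid.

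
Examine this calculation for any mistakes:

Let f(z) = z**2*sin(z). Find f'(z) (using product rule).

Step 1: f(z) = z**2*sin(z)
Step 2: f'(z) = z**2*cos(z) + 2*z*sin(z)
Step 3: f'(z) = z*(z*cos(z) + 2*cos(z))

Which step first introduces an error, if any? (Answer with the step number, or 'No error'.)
Step 3

Step 3 is incorrect due to a wrong trig function.
The step shows: z*(z*cos(z) + 2*cos(z))
The correct value should be: z*(z*cos(z) + 2*sin(z))

Explanation: sin(z) was incorrectly written as cos(z): the term z*(z*cos(z) + 2*sin(z)) was incorrectly written as z*(z*cos(z) + 2*cos(z))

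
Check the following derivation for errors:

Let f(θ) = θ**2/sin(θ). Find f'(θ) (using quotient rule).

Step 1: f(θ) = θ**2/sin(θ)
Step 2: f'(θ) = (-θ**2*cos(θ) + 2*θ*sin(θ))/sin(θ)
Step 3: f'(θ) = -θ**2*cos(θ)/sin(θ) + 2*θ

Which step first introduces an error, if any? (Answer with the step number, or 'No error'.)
Step 2

Step 2 is incorrect due to a wrong exponent.
The step shows: (-θ**2*cos(θ) + 2*θ*sin(θ))/sin(θ)
The correct value should be: (-θ**2*cos(θ) + 2*θ*sin(θ))/sin(θ)**2

Explanation: The exponent -2 on sin(θ) was incorrectly written as -1: the term (-θ**2*cos(θ) + 2*θ*sin(θ))/sin(θ)**2 was incorrectly written as (-θ**2*cos(θ) + 2*θ*sin(θ))/sin(θ)
The later steps are derived from this incorrect expression, so the error originates in Step 2.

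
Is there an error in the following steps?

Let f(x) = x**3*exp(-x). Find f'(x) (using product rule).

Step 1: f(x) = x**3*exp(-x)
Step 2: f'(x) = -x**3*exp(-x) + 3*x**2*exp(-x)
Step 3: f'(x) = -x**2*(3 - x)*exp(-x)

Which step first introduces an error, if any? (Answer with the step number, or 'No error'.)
Step 3

Step 3 is incorrect due to a sign flip.
The step shows: -x**2*(3 - x)*exp(-x)
The correct value should be: x**2*(3 - x)*exp(-x)

Explanation: The sign of the whole expression was flipped: the term x**2*(3 - x)*exp(-x) was incorrectly written as -x**2*(3 - x)*exp(-x)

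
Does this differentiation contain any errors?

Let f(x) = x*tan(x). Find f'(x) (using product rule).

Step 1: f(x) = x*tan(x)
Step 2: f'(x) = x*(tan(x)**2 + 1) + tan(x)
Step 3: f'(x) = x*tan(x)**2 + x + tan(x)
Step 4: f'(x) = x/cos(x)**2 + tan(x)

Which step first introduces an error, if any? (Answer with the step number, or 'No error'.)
No error

All steps in this derivation are correct.
The final answer f'(x) = x/cos(x)**2 + tan(x) is valid.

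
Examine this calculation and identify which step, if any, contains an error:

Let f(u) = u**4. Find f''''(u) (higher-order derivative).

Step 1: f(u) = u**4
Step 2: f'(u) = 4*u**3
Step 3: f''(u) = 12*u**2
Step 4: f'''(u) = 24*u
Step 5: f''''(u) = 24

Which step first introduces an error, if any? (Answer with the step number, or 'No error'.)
No error

All steps in this derivation are correct.
The final answer f''''(u) = 24 is valid.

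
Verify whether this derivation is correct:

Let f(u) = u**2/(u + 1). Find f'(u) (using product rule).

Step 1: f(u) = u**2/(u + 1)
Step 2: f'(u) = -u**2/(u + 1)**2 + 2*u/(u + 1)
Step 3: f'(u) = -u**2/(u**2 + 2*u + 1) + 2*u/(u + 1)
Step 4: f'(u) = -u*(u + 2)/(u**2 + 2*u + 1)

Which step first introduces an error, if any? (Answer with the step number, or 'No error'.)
Step 4

Step 4 is incorrect due to a sign flip.
The step shows: -u*(u + 2)/(u**2 + 2*u + 1)
The correct value should be: u*(u + 2)/(u**2 + 2*u + 1)

Explanation: The sign of the whole expression was flipped: the term u*(u + 2)/(u**2 + 2*u + 1) was incorrectly written as -u*(u + 2)/(u**2 + 2*u + 1)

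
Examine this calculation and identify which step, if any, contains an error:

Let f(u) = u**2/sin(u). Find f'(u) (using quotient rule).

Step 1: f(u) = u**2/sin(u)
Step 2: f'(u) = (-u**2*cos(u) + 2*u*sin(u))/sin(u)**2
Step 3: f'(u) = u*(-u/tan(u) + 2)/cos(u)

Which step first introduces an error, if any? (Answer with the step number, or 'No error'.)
Step 3

Step 3 is incorrect due to a wrong trig function.
The step shows: u*(-u/tan(u) + 2)/cos(u)
The correct value should be: u*(-u/tan(u) + 2)/sin(u)

Explanation: sin(u) was incorrectly written as cos(u): the term u*(-u/tan(u) + 2)/sin(u) was incorrectly written as u*(-u/tan(u) + 2)/cos(u)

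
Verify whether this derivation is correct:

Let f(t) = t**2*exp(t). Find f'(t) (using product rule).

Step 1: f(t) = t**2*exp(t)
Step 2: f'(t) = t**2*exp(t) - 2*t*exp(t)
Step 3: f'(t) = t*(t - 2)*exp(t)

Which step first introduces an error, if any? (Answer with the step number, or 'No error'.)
Step 2

Step 2 is incorrect due to a sign flip.
The step shows: t**2*exp(t) - 2*t*exp(t)
The correct value should be: t**2*exp(t) + 2*t*exp(t)

Explanation: The sign of one term was flipped: the term 2*t*exp(t) was incorrectly written as -2*t*exp(t)
The later steps are derived from this incorrect expression, so the error originates in Step 2.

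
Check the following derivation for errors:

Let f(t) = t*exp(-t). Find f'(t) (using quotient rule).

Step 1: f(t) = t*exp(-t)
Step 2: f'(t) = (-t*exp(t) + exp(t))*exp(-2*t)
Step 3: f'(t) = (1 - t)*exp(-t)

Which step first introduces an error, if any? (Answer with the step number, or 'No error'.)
No error

All steps in this derivation are correct.
The final answer f'(t) = (1 - t)*exp(-t) is valid.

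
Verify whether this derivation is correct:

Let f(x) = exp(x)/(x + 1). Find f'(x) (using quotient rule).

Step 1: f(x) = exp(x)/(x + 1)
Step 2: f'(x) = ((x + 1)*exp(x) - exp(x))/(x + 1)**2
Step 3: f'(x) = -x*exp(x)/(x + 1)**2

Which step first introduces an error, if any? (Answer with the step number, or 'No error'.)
Step 3

Step 3 is incorrect due to a sign flip.
The step shows: -x*exp(x)/(x + 1)**2
The correct value should be: x*exp(x)/(x + 1)**2

Explanation: The sign of the whole expression was flipped: the term x*exp(x)/(x + 1)**2 was incorrectly written as -x*exp(x)/(x + 1)**2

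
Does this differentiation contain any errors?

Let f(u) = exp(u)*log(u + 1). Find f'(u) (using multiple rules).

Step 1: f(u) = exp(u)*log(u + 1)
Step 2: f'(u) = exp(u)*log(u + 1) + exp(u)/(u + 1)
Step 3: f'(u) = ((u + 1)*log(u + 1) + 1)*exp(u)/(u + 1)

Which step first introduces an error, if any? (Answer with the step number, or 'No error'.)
No error

All steps in this derivation are correct.
The final answer f'(u) = ((u + 1)*log(u + 1) + 1)*exp(u)/(u + 1) is valid.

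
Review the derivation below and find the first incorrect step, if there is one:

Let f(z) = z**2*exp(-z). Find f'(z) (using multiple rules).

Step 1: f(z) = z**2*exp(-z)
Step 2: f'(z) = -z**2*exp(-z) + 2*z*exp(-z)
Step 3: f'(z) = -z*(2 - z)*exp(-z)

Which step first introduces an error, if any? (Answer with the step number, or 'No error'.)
Step 3

Step 3 is incorrect due to a sign flip.
The step shows: -z*(2 - z)*exp(-z)
The correct value should be: z*(2 - z)*exp(-z)

Explanation: The sign of the whole expression was flipped: the term z*(2 - z)*exp(-z) was incorrectly written as -z*(2 - z)*exp(-z)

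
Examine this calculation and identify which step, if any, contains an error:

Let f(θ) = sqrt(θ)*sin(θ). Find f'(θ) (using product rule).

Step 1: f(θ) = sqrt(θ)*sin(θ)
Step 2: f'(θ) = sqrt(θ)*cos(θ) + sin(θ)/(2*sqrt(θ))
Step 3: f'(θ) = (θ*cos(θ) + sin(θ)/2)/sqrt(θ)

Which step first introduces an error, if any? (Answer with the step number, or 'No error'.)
No error

All steps in this derivation are correct.
The final answer f'(θ) = (θ*cos(θ) + sin(θ)/2)/sqrt(θ) is valid.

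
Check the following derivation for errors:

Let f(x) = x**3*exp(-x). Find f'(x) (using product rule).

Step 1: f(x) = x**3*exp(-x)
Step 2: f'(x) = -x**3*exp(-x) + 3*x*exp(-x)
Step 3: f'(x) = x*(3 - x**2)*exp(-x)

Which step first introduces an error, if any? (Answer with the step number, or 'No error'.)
Step 2

Step 2 is incorrect due to a wrong exponent.
The step shows: -x**3*exp(-x) + 3*x*exp(-x)
The correct value should be: -x**3*exp(-x) + 3*x**2*exp(-x)

Explanation: The exponent 2 on x was incorrectly written as 1: the term 3*x**2*exp(-x) was incorrectly written as 3*x*exp(-x)
The later steps are derived from this incorrect expression, so the error originates in Step 2.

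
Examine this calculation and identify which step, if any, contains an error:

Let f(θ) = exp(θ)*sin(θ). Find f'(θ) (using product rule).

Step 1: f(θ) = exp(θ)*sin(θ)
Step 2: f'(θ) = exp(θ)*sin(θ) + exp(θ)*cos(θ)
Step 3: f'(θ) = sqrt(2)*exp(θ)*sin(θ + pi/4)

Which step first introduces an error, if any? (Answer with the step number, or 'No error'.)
No error

All steps in this derivation are correct.
The final answer f'(θ) = sqrt(2)*exp(θ)*sin(θ + pi/4) is valid.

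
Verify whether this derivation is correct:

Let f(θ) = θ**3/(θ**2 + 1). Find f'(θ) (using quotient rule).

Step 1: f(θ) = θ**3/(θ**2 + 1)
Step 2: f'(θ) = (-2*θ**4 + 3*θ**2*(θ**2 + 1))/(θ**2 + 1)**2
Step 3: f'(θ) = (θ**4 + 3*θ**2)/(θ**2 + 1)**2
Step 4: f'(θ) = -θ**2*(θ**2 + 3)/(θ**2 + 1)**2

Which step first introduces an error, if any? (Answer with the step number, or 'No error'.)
Step 4

Step 4 is incorrect due to a sign flip.
The step shows: -θ**2*(θ**2 + 3)/(θ**2 + 1)**2
The correct value should be: θ**2*(θ**2 + 3)/(θ**2 + 1)**2

Explanation: The sign of the whole expression was flipped: the term θ**2*(θ**2 + 3)/(θ**2 + 1)**2 was incorrectly written as -θ**2*(θ**2 + 3)/(θ**2 + 1)**2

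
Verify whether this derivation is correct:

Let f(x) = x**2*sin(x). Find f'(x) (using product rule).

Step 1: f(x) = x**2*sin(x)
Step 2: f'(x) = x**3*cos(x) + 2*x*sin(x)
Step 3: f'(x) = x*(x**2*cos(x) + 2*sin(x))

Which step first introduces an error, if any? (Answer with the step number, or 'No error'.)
Step 2

Step 2 is incorrect due to a wrong exponent.
The step shows: x**3*cos(x) + 2*x*sin(x)
The correct value should be: x**2*cos(x) + 2*x*sin(x)

Explanation: The exponent 2 on x was incorrectly written as 3: the term x**2*cos(x) was incorrectly written as x**3*cos(x)
The later steps are derived from this incorrect expression, so the error originates in Step 2.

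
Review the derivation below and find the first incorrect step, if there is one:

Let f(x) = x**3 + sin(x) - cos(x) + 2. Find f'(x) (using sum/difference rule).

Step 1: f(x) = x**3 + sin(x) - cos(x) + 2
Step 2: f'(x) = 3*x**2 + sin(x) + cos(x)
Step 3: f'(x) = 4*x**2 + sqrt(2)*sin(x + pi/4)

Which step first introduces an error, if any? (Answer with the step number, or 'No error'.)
Step 3

Step 3 is incorrect due to a wrong coefficient.
The step shows: 4*x**2 + sqrt(2)*sin(x + pi/4)
The correct value should be: 3*x**2 + sqrt(2)*sin(x + pi/4)

Explanation: The coefficient 3 was incorrectly written as 4: the term 3*x**2 was incorrectly written as 4*x**2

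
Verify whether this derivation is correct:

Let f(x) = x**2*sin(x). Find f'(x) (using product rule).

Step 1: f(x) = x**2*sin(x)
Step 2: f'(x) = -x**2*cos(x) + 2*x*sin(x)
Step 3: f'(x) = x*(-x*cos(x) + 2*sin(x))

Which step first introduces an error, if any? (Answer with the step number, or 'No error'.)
Step 2

Step 2 is incorrect due to a sign flip.
The step shows: -x**2*cos(x) + 2*x*sin(x)
The correct value should be: x**2*cos(x) + 2*x*sin(x)

Explanation: The sign of one term was flipped: the term x**2*cos(x) was incorrectly written as -x**2*cos(x)
The later steps are derived from this incorrect expression, so the error originates in Step 2.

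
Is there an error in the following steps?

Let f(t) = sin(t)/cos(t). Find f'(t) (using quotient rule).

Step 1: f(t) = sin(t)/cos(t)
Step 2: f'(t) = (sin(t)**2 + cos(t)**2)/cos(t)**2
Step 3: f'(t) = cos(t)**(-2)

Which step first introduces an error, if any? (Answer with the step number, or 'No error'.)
No error

All steps in this derivation are correct.
The final answer f'(t) = cos(t)**(-2) is valid.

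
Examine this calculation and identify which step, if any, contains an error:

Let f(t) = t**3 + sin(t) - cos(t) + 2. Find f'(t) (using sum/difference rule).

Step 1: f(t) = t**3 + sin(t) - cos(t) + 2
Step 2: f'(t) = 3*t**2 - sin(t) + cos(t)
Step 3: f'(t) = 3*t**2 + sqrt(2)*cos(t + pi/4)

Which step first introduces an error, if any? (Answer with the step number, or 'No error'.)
Step 2

Step 2 is incorrect due to a sign flip.
The step shows: 3*t**2 - sin(t) + cos(t)
The correct value should be: 3*t**2 + sin(t) + cos(t)

Explanation: The sign of one term was flipped: the term sin(t) was incorrectly written as -sin(t)
The later steps are derived from this incorrect expression, so the error originates in Step 2.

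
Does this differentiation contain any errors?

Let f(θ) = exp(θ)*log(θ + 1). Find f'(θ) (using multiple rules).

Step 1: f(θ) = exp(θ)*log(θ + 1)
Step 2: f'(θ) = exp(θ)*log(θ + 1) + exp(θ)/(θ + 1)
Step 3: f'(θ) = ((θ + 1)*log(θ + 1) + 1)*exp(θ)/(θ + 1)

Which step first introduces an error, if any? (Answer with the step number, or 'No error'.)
No error

All steps in this derivation are correct.
The final answer f'(θ) = ((θ + 1)*log(θ + 1) + 1)*exp(θ)/(θ + 1) is valid.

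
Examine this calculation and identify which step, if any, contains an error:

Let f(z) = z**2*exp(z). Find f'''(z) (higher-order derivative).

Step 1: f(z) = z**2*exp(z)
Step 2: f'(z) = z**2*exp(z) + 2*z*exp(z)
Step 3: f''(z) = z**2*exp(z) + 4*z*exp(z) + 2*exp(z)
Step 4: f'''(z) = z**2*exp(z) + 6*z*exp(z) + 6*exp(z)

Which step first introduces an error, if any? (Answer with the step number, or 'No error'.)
No error

All steps in this derivation are correct.
The final answer f'''(z) = z**2*exp(z) + 6*z*exp(z) + 6*exp(z) is valid.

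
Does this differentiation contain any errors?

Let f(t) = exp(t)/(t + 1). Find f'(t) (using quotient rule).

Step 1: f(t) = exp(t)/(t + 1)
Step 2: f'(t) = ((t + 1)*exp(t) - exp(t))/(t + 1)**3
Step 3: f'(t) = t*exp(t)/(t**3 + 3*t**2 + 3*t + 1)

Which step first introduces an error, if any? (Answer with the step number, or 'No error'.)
Step 2

Step 2 is incorrect due to a wrong exponent.
The step shows: ((t + 1)*exp(t) - exp(t))/(t + 1)**3
The correct value should be: ((t + 1)*exp(t) - exp(t))/(t + 1)**2

Explanation: The exponent -2 on t + 1 was incorrectly written as -3: the term ((t + 1)*exp(t) - exp(t))/(t + 1)**2 was incorrectly written as ((t + 1)*exp(t) - exp(t))/(t + 1)**3
The later steps are derived from this incorrect expression, so the error originates in Step 2.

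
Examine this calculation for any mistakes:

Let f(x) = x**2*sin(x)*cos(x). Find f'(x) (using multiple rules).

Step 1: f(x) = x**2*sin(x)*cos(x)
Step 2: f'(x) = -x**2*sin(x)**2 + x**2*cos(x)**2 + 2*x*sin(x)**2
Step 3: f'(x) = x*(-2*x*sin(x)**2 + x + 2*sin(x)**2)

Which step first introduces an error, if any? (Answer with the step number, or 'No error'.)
Step 2

Step 2 is incorrect due to a wrong trig function.
The step shows: -x**2*sin(x)**2 + x**2*cos(x)**2 + 2*x*sin(x)**2
The correct value should be: -x**2*sin(x)**2 + x**2*cos(x)**2 + 2*x*sin(x)*cos(x)

Explanation: cos(x) was incorrectly written as sin(x): the term 2*x*sin(x)*cos(x) was incorrectly written as 2*x*sin(x)**2
The later steps are derived from this incorrect expression, so the error originates in Step 2.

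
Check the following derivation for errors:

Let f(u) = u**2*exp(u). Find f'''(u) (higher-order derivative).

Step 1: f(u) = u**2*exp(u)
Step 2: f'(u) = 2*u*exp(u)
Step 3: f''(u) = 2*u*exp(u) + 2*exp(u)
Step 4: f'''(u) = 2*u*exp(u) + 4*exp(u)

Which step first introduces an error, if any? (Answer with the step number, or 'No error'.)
Step 2

Step 2 is incorrect due to a dropped term.
The step shows: 2*u*exp(u)
The correct value should be: u**2*exp(u) + 2*u*exp(u)

Explanation: A term was dropped: the term u**2*exp(u) was incorrectly omitted
The later steps are derived from this incorrect expression, so the error originates in Step 2.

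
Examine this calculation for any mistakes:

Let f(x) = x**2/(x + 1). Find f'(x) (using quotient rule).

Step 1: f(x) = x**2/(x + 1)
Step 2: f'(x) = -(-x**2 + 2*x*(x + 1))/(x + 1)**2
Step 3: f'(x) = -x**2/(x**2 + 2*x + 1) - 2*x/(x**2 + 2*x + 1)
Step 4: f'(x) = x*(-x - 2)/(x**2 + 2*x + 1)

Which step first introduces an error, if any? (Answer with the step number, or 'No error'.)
Step 2

Step 2 is incorrect due to a sign flip.
The step shows: -(-x**2 + 2*x*(x + 1))/(x + 1)**2
The correct value should be: (-x**2 + 2*x*(x + 1))/(x + 1)**2

Explanation: The sign of the whole expression was flipped: the term (-x**2 + 2*x*(x + 1))/(x + 1)**2 was incorrectly written as -(-x**2 + 2*x*(x + 1))/(x + 1)**2
The later steps are derived from this incorrect expression, so the error originates in Step 2.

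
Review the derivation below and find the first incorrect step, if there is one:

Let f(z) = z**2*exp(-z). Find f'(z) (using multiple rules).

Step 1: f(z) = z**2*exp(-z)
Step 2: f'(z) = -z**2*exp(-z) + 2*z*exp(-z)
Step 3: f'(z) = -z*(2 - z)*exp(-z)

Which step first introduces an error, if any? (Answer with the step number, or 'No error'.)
Step 3

Step 3 is incorrect due to a sign flip.
The step shows: -z*(2 - z)*exp(-z)
The correct value should be: z*(2 - z)*exp(-z)

Explanation: The sign of the whole expression was flipped: the term z*(2 - z)*exp(-z) was incorrectly written as -z*(2 - z)*exp(-z)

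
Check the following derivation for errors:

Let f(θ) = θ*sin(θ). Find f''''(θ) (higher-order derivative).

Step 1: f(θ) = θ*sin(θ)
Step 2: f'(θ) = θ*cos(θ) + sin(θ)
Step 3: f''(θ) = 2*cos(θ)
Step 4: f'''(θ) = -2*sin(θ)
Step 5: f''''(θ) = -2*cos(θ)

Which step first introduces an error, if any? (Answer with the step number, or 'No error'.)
Step 3

Step 3 is incorrect due to a dropped term.
The step shows: 2*cos(θ)
The correct value should be: -θ*sin(θ) + 2*cos(θ)

Explanation: A term was dropped: the term -θ*sin(θ) was incorrectly omitted
The later steps are derived from this incorrect expression, so the error originates in Step 3.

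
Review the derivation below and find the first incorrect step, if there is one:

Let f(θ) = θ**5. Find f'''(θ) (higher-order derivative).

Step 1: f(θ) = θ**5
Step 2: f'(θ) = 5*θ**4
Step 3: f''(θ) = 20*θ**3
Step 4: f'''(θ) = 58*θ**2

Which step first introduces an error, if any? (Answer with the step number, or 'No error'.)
Step 4

Step 4 is incorrect due to a wrong coefficient.
The step shows: 58*θ**2
The correct value should be: 60*θ**2

Explanation: The coefficient 60 was incorrectly written as 58: the term 60*θ**2 was incorrectly written as 58*θ**2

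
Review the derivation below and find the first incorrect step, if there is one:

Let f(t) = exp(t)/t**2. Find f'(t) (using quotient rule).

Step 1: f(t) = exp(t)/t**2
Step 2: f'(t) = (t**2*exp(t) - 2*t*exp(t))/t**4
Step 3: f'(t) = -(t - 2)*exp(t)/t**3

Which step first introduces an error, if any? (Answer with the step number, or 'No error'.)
Step 3

Step 3 is incorrect due to a sign flip.
The step shows: -(t - 2)*exp(t)/t**3
The correct value should be: (t - 2)*exp(t)/t**3

Explanation: The sign of the whole expression was flipped: the term (t - 2)*exp(t)/t**3 was incorrectly written as -(t - 2)*exp(t)/t**3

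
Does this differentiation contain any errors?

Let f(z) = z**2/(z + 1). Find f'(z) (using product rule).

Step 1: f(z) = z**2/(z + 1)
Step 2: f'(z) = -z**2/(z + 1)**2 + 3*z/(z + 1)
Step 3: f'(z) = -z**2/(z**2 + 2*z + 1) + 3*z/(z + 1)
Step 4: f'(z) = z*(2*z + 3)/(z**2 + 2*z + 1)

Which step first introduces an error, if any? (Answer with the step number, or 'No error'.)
Step 2

Step 2 is incorrect due to a wrong coefficient.
The step shows: -z**2/(z + 1)**2 + 3*z/(z + 1)
The correct value should be: -z**2/(z + 1)**2 + 2*z/(z + 1)

Explanation: The coefficient 2 was incorrectly written as 3: the term 2*z/(z + 1) was incorrectly written as 3*z/(z + 1)
The later steps are derived from this incorrect expression, so the error originates in Step 2.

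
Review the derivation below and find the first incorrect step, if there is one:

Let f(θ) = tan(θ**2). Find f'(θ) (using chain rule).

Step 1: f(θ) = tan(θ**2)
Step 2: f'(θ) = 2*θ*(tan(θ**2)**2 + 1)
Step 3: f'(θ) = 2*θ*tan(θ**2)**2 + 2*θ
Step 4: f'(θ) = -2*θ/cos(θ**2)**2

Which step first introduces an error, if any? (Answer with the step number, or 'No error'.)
Step 4

Step 4 is incorrect due to a sign flip.
The step shows: -2*θ/cos(θ**2)**2
The correct value should be: 2*θ/cos(θ**2)**2

Explanation: The sign of the whole expression was flipped: the term 2*θ/cos(θ**2)**2 was incorrectly written as -2*θ/cos(θ**2)**2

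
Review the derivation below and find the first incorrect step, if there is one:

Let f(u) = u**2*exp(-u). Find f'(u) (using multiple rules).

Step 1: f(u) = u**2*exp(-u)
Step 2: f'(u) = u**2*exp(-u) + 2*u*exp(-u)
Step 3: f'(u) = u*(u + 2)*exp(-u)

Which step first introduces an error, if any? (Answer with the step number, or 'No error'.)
Step 2

Step 2 is incorrect due to a sign flip.
The step shows: u**2*exp(-u) + 2*u*exp(-u)
The correct value should be: -u**2*exp(-u) + 2*u*exp(-u)

Explanation: The sign of one term was flipped: the term -u**2*exp(-u) was incorrectly written as u**2*exp(-u)
The later steps are derived from this incorrect expression, so the error originates in Step 2.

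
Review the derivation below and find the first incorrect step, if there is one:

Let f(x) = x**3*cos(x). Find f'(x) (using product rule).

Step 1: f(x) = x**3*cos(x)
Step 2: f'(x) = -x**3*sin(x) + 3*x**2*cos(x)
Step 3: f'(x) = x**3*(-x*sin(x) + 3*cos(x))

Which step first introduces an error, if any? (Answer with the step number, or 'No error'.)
Step 3

Step 3 is incorrect due to a wrong exponent.
The step shows: x**3*(-x*sin(x) + 3*cos(x))
The correct value should be: x**2*(-x*sin(x) + 3*cos(x))

Explanation: The exponent 2 on x was incorrectly written as 3: the term x**2*(-x*sin(x) + 3*cos(x)) was incorrectly written as x**3*(-x*sin(x) + 3*cos(x))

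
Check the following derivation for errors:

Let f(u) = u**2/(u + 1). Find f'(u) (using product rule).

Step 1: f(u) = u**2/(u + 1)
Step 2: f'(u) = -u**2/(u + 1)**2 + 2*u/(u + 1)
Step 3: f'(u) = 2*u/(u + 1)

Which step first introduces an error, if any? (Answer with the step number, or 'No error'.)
Step 3

Step 3 is incorrect due to a dropped term.
The step shows: 2*u/(u + 1)
The correct value should be: -u**2/(u**2 + 2*u + 1) + 2*u/(u + 1)

Explanation: A term was dropped: the term -u**2/(u**2 + 2*u + 1) was incorrectly omitted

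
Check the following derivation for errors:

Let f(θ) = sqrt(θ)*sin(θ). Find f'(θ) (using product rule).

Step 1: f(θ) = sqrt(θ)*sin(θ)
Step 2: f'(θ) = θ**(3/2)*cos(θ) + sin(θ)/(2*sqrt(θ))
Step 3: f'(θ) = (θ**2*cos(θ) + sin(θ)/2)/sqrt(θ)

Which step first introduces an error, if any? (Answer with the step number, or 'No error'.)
Step 2

Step 2 is incorrect due to a wrong exponent.
The step shows: θ**(3/2)*cos(θ) + sin(θ)/(2*sqrt(θ))
The correct value should be: sqrt(θ)*cos(θ) + sin(θ)/(2*sqrt(θ))

Explanation: The exponent 1/2 on θ was incorrectly written as 3/2: the term sqrt(θ)*cos(θ) was incorrectly written as θ**(3/2)*cos(θ)
The later steps are derived from this incorrect expression, so the error originates in Step 2.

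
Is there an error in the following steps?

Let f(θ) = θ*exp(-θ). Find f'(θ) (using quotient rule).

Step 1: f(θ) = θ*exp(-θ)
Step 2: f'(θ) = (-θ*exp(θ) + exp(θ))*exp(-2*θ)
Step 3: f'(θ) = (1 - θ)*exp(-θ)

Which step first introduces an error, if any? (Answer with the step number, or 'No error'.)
No error

All steps in this derivation are correct.
The final answer f'(θ) = (1 - θ)*exp(-θ) is valid.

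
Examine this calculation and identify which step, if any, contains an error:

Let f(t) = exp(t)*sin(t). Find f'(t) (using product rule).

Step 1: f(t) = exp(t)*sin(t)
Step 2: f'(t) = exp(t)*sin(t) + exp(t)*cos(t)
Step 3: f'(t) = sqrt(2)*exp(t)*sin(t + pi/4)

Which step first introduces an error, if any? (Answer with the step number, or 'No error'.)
No error

All steps in this derivation are correct.
The final answer f'(t) = sqrt(2)*exp(t)*sin(t + pi/4) is valid.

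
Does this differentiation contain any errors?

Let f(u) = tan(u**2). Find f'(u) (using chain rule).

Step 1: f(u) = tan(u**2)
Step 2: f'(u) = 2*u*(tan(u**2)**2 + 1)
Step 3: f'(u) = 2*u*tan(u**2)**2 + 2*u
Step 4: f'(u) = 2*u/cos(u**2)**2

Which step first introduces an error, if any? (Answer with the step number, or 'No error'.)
No error

All steps in this derivation are correct.
The final answer f'(u) = 2*u/cos(u**2)**2 is valid.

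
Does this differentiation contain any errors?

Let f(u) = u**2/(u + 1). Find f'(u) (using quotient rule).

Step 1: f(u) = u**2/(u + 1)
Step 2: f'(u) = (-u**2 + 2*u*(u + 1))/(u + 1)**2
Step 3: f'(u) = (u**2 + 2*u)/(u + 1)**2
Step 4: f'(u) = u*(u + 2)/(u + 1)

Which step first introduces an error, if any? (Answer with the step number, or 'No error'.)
Step 4

Step 4 is incorrect due to a wrong exponent.
The step shows: u*(u + 2)/(u + 1)
The correct value should be: u*(u + 2)/(u + 1)**2

Explanation: The exponent -2 on u + 1 was incorrectly written as -1: the term u*(u + 2)/(u + 1)**2 was incorrectly written as u*(u + 2)/(u + 1)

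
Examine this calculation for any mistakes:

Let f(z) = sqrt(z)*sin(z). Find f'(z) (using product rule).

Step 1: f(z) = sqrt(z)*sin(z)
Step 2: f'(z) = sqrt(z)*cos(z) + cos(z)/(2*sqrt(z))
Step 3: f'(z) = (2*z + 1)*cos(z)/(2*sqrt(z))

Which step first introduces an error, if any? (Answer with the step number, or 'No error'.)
Step 2

Step 2 is incorrect due to a wrong trig function.
The step shows: sqrt(z)*cos(z) + cos(z)/(2*sqrt(z))
The correct value should be: sqrt(z)*cos(z) + sin(z)/(2*sqrt(z))

Explanation: sin(z) was incorrectly written as cos(z): the term sin(z)/(2*sqrt(z)) was incorrectly written as cos(z)/(2*sqrt(z))
The later steps are derived from this incorrect expression, so the error originates in Step 2.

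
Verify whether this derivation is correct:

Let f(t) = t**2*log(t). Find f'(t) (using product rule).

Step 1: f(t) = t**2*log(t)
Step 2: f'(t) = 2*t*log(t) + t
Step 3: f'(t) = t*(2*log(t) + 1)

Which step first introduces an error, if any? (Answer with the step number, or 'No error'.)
No error

All steps in this derivation are correct.
The final answer f'(t) = t*(2*log(t) + 1) is valid.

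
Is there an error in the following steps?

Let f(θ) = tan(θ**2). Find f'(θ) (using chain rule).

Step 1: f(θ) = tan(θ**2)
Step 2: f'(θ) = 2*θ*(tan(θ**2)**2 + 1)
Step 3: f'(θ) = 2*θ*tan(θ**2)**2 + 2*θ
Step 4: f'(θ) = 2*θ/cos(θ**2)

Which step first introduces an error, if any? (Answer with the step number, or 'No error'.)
Step 4

Step 4 is incorrect due to a wrong exponent.
The step shows: 2*θ/cos(θ**2)
The correct value should be: 2*θ/cos(θ**2)**2

Explanation: The exponent -2 on cos(θ**2) was incorrectly written as -1: the term 2*θ/cos(θ**2)**2 was incorrectly written as 2*θ/cos(θ**2)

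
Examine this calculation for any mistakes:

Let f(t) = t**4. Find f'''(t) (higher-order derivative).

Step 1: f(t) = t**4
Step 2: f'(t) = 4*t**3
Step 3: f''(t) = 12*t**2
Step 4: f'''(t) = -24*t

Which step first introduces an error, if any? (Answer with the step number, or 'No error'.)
Step 4

Step 4 is incorrect due to a sign flip.
The step shows: -24*t
The correct value should be: 24*t

Explanation: The sign of the whole expression was flipped: the term 24*t was incorrectly written as -24*t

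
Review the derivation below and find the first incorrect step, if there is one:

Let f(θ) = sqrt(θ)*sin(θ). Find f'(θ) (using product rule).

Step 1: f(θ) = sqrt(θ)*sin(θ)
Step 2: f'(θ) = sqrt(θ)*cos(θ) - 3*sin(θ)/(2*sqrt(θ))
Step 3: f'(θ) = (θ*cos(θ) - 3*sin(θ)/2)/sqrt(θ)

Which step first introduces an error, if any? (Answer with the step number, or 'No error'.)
Step 2

Step 2 is incorrect due to a wrong coefficient.
The step shows: sqrt(θ)*cos(θ) - 3*sin(θ)/(2*sqrt(θ))
The correct value should be: sqrt(θ)*cos(θ) + sin(θ)/(2*sqrt(θ))

Explanation: The coefficient 1/2 was incorrectly written as -3/2: the term sin(θ)/(2*sqrt(θ)) was incorrectly written as -3*sin(θ)/(2*sqrt(θ))
The later steps are derived from this incorrect expression, so the error originates in Step 2.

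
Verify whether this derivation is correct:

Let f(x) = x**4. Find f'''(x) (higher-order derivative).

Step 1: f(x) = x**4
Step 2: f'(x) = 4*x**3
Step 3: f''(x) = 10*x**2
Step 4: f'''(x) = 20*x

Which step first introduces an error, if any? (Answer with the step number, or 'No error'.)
Step 3

Step 3 is incorrect due to a wrong coefficient.
The step shows: 10*x**2
The correct value should be: 12*x**2

Explanation: The coefficient 12 was incorrectly written as 10: the term 12*x**2 was incorrectly written as 10*x**2
The later steps are derived from this incorrect expression, so the error originates in Step 3.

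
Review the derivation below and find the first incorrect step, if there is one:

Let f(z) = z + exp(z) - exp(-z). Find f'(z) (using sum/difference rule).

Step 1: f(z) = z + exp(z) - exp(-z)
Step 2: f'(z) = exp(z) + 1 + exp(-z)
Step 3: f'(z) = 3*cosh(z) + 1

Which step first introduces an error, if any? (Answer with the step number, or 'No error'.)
Step 3

Step 3 is incorrect due to a wrong coefficient.
The step shows: 3*cosh(z) + 1
The correct value should be: 2*cosh(z) + 1

Explanation: The coefficient 2 was incorrectly written as 3: the term 2*cosh(z) was incorrectly written as 3*cosh(z)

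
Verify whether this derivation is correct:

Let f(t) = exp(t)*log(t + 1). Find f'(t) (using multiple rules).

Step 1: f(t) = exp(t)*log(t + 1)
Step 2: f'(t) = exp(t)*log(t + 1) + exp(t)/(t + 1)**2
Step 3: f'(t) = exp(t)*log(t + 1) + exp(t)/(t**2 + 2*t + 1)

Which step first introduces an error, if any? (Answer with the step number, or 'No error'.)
Step 2

Step 2 is incorrect due to a wrong exponent.
The step shows: exp(t)*log(t + 1) + exp(t)/(t + 1)**2
The correct value should be: exp(t)*log(t + 1) + exp(t)/(t + 1)

Explanation: The exponent -1 on t + 1 was incorrectly written as -2: the term exp(t)/(t + 1) was incorrectly written as exp(t)/(t + 1)**2
The later steps are derived from this incorrect expression, so the error originates in Step 2.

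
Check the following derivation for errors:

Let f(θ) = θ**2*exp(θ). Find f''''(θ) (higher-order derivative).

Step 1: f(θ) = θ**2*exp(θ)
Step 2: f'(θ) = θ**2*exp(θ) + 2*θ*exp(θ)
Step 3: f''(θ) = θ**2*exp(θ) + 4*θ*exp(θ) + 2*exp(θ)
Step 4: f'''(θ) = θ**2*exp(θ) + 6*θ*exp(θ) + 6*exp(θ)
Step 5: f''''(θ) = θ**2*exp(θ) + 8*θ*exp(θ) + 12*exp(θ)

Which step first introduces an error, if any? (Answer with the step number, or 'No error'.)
No error

All steps in this derivation are correct.
The final answer f''''(θ) = θ**2*exp(θ) + 8*θ*exp(θ) + 12*exp(θ) is valid.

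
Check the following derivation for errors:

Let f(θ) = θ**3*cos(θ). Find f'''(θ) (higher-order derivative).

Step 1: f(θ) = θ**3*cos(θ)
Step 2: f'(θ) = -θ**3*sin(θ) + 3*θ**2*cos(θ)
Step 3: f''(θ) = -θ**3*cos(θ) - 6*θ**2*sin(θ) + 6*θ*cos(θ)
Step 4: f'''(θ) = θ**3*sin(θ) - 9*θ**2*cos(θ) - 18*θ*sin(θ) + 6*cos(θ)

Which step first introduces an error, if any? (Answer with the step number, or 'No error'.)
No error

All steps in this derivation are correct.
The final answer f'''(θ) = θ**3*sin(θ) - 9*θ**2*cos(θ) - 18*θ*sin(θ) + 6*cos(θ) is valid.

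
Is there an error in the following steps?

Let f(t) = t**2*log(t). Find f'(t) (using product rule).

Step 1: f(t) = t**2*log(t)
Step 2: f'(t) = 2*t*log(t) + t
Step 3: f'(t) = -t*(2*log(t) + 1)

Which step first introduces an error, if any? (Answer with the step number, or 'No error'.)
Step 3

Step 3 is incorrect due to a sign flip.
The step shows: -t*(2*log(t) + 1)
The correct value should be: t*(2*log(t) + 1)

Explanation: The sign of the whole expression was flipped: the term t*(2*log(t) + 1) was incorrectly written as -t*(2*log(t) + 1)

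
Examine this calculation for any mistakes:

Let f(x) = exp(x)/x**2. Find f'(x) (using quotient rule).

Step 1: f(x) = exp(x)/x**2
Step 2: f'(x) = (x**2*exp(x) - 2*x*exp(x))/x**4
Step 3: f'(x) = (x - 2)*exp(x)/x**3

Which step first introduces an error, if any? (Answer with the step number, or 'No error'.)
No error

All steps in this derivation are correct.
The final answer f'(x) = (x - 2)*exp(x)/x**3 is valid.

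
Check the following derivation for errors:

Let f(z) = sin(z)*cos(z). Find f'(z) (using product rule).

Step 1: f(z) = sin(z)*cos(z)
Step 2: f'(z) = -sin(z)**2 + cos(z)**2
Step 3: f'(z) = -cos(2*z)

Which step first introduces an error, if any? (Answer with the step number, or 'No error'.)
Step 3

Step 3 is incorrect due to a sign flip.
The step shows: -cos(2*z)
The correct value should be: cos(2*z)

Explanation: The sign of the whole expression was flipped: the term cos(2*z) was incorrectly written as -cos(2*z)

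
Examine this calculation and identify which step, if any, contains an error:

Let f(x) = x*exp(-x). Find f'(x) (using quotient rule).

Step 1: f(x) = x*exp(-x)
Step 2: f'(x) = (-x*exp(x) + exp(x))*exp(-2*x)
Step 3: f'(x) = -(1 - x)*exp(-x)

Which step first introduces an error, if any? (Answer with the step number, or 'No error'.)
Step 3

Step 3 is incorrect due to a sign flip.
The step shows: -(1 - x)*exp(-x)
The correct value should be: (1 - x)*exp(-x)

Explanation: The sign of the whole expression was flipped: the term (1 - x)*exp(-x) was incorrectly written as -(1 - x)*exp(-x)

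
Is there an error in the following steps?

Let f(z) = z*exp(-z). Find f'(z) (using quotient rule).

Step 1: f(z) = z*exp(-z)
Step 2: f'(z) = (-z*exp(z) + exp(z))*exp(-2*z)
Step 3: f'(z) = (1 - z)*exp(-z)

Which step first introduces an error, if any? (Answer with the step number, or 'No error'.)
No error

All steps in this derivation are correct.
The final answer f'(z) = (1 - z)*exp(-z) is valid.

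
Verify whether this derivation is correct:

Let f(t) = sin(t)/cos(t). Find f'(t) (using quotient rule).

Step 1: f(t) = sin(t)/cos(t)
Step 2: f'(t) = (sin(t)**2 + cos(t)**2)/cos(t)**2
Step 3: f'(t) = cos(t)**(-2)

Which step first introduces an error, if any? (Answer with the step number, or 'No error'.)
No error

All steps in this derivation are correct.
The final answer f'(t) = cos(t)**(-2) is valid.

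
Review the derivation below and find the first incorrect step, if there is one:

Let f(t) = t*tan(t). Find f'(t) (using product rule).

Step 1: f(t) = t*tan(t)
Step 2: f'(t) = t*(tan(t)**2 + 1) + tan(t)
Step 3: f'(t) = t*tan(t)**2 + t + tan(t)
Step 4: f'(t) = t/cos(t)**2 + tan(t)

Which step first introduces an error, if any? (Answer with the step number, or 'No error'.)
No error

All steps in this derivation are correct.
The final answer f'(t) = t/cos(t)**2 + tan(t) is valid.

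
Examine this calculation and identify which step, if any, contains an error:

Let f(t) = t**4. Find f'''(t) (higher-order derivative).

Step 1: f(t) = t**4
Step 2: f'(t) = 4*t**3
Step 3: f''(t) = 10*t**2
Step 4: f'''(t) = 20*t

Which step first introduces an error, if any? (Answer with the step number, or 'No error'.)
Step 3

Step 3 is incorrect due to a wrong coefficient.
The step shows: 10*t**2
The correct value should be: 12*t**2

Explanation: The coefficient 12 was incorrectly written as 10: the term 12*t**2 was incorrectly written as 10*t**2
The later steps are derived from this incorrect expression, so the error originates in Step 3.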